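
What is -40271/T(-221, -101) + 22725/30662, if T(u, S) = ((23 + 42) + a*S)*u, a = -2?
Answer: 2575723477/1809272634 ≈ 1.4236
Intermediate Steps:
T(u, S) = u*(65 - 2*S) (T(u, S) = ((23 + 42) - 2*S)*u = (65 - 2*S)*u = u*(65 - 2*S))
-40271/T(-221, -101) + 22725/30662 = -40271*(-1/(221*(65 - 2*(-101)))) + 22725/30662 = -40271*(-1/(221*(65 + 202))) + 22725*(1/30662) = -40271/((-221*267)) + 22725/30662 = -40271/(-59007) + 22725/30662 = -40271*(-1/59007) + 22725/30662 = 40271/59007 + 22725/30662 = 2575723477/1809272634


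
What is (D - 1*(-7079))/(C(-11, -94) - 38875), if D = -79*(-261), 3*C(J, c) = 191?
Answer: -41547/58217 ≈ -0.71366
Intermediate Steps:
C(J, c) = 191/3 (C(J, c) = (⅓)*191 = 191/3)
D = 20619
(D - 1*(-7079))/(C(-11, -94) - 38875) = (20619 - 1*(-7079))/(191/3 - 38875) = (20619 + 7079)/(-116434/3) = 27698*(-3/116434) = -41547/58217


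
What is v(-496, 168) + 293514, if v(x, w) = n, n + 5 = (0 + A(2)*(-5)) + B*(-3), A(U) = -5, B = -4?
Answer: 293546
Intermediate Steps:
n = 32 (n = -5 + ((0 - 5*(-5)) - 4*(-3)) = -5 + ((0 + 25) + 12) = -5 + (25 + 12) = -5 + 37 = 32)
v(x, w) = 32
v(-496, 168) + 293514 = 32 + 293514 = 293546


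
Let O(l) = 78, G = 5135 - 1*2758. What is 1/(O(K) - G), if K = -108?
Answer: -1/2299 ≈ -0.00043497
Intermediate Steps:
G = 2377 (G = 5135 - 2758 = 2377)
1/(O(K) - G) = 1/(78 - 1*2377) = 1/(78 - 2377) = 1/(-2299) = -1/2299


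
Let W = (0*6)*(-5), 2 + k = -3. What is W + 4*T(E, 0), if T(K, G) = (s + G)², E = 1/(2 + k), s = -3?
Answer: 36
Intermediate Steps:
k = -5 (k = -2 - 3 = -5)
W = 0 (W = 0*(-5) = 0)
E = -⅓ (E = 1/(2 - 5) = 1/(-3) = -⅓ ≈ -0.33333)
T(K, G) = (-3 + G)²
W + 4*T(E, 0) = 0 + 4*(-3 + 0)² = 0 + 4*(-3)² = 0 + 4*9 = 0 + 36 = 36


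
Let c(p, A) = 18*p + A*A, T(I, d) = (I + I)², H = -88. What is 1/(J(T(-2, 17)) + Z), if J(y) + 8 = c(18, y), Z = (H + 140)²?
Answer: 1/3276 ≈ 0.00030525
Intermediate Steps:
T(I, d) = 4*I² (T(I, d) = (2*I)² = 4*I²)
Z = 2704 (Z = (-88 + 140)² = 52² = 2704)
c(p, A) = A² + 18*p (c(p, A) = 18*p + A² = A² + 18*p)
J(y) = 316 + y² (J(y) = -8 + (y² + 18*18) = -8 + (y² + 324) = -8 + (324 + y²) = 316 + y²)
1/(J(T(-2, 17)) + Z) = 1/((316 + (4*(-2)²)²) + 2704) = 1/((316 + (4*4)²) + 2704) = 1/((316 + 16²) + 2704) = 1/((316 + 256) + 2704) = 1/(572 + 2704) = 1/3276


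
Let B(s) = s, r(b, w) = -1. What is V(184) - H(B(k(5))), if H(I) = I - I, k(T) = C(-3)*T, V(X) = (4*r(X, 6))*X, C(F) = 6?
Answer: -736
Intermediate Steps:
V(X) = -4*X (V(X) = (4*(-1))*X = -4*X)
k(T) = 6*T
H(I) = 0
V(184) - H(B(k(5))) = -4*184 - 1*0 = -736 + 0 = -736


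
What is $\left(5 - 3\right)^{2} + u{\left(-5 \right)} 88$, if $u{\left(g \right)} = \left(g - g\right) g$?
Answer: $4$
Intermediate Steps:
$u{\left(g \right)} = 0$ ($u{\left(g \right)} = 0 g = 0$)
$\left(5 - 3\right)^{2} + u{\left(-5 \right)} 88 = \left(5 - 3\right)^{2} + 0 \cdot 88 = 2^{2} + 0 = 4 + 0 = 4$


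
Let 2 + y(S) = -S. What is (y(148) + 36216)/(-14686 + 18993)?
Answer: 36066/4307 ≈ 8.3738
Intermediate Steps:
y(S) = -2 - S
(y(148) + 36216)/(-14686 + 18993) = ((-2 - 1*148) + 36216)/(-14686 + 18993) = ((-2 - 148) + 36216)/4307 = (-150 + 36216)*(1/4307) = 36066*(1/4307) = 36066/4307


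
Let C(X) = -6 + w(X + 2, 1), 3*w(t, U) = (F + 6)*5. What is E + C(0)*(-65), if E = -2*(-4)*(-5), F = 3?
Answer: -625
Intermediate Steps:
w(t, U) = 15 (w(t, U) = ((3 + 6)*5)/3 = (9*5)/3 = (⅓)*45 = 15)
E = -40 (E = 8*(-5) = -40)
C(X) = 9 (C(X) = -6 + 15 = 9)
E + C(0)*(-65) = -40 + 9*(-65) = -40 - 585 = -625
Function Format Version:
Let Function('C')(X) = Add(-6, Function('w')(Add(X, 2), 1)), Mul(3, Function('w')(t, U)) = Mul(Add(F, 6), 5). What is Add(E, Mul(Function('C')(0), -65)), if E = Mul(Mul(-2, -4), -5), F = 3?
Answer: -625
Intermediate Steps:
Function('w')(t, U) = 15 (Function('w')(t, U) = Mul(Rational(1, 3), Mul(Add(3, 6), 5)) = Mul(Rational(1, 3), Mul(9, 5)) = Mul(Rational(1, 3), 45) = 15)
E = -40 (E = Mul(8, -5) = -40)
Function('C')(X) = 9 (Function('C')(X) = Add(-6, 15) = 9)
Add(E, Mul(Function('C')(0), -65)) = Add(-40, Mul(9, -65)) = Add(-40, -585) = -625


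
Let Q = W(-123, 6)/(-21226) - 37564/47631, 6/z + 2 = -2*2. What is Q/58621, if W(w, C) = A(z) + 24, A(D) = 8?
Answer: -399428828/29633372919663 ≈ -1.3479e-5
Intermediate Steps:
z = -1 (z = 6/(-2 - 2*2) = 6/(-2 - 4) = 6/(-6) = 6*(-1/6) = -1)
W(w, C) = 32 (W(w, C) = 8 + 24 = 32)
Q = -399428828/505507803 (Q = 32/(-21226) - 37564/47631 = 32*(-1/21226) - 37564*1/47631 = -16/10613 - 37564/47631 = -399428828/505507803 ≈ -0.79015)
Q/58621 = -399428828/505507803/58621 = -399428828/505507803*1/58621 = -399428828/29633372919663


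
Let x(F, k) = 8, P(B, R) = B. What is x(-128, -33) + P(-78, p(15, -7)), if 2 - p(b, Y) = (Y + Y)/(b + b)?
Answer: -70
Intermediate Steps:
p(b, Y) = 2 - Y/b (p(b, Y) = 2 - (Y + Y)/(b + b) = 2 - 2*Y/(2*b) = 2 - 2*Y*1/(2*b) = 2 - Y/b)
x(-128, -33) + P(-78, p(15, -7)) = 8 - 78 = -70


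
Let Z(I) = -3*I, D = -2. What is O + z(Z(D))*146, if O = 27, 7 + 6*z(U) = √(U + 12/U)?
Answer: -430/3 + 146*√2/3 ≈ -74.508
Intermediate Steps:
z(U) = -7/6 + √(U + 12/U)/6
O + z(Z(D))*146 = 27 + (-7/6 + √((12 + (-3*(-2))²)/((-3*(-2))))/6)*146 = 27 + (-7/6 + √((12 + 6²)/6)/6)*146 = 27 + (-7/6 + √((12 + 36)/6)/6)*146 = 27 + (-7/6 + √((⅙)*48)/6)*146 = 27 + (-7/6 + √8/6)*146 = 27 + (-7/6 + (2*√2)/6)*146 = 27 + (-7/6 + √2/3)*146 = 27 + (-511/3 + 146*√2/3) = -430/3 + 146*√2/3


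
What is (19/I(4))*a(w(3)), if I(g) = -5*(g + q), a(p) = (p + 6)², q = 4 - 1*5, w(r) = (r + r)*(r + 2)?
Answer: -8208/5 ≈ -1641.6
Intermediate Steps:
w(r) = 2*r*(2 + r) (w(r) = (2*r)*(2 + r) = 2*r*(2 + r))
q = -1 (q = 4 - 5 = -1)
a(p) = (6 + p)²
I(g) = 5 - 5*g (I(g) = -5*(g - 1) = -5*(-1 + g) = 5 - 5*g)
(19/I(4))*a(w(3)) = (19/(5 - 5*4))*(6 + 2*3*(2 + 3))² = (19/(5 - 20))*(6 + 2*3*5)² = (19/(-15))*(6 + 30)² = (19*(-1/15))*36² = -19/15*1296 = -8208/5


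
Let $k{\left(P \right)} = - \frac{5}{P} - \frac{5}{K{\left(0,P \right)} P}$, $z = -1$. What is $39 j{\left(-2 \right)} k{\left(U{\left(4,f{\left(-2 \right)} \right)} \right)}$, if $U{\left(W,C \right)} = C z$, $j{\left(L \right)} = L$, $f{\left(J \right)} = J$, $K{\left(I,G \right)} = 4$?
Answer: $\frac{975}{4} \approx 243.75$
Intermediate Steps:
$U{\left(W,C \right)} = - C$ ($U{\left(W,C \right)} = C \left(-1\right) = - C$)
$k{\left(P \right)} = - \frac{25}{4 P}$ ($k{\left(P \right)} = - \frac{5}{P} - \frac{5}{4 P} = - \frac{25}{4 P}$)
$39 j{\left(-2 \right)} k{\left(U{\left(4,f{\left(-2 \right)} \right)} \right)} = 39 \left(-2\right) \left(- \frac{25}{4 \left(\left(-1\right) \left(-2\right)\right)}\right) = - 78 \left(- \frac{25}{4 \cdot 2}\right) = - 78 \left(\left(- \frac{25}{4}\right) \frac{1}{2}\right) = \left(-78\right) \left(- \frac{25}{8}\right) = \frac{975}{4}$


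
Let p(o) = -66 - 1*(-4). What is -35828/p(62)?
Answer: 17914/31 ≈ 577.87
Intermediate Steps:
p(o) = -62 (p(o) = -66 + 4 = -62)
-35828/p(62) = -35828/(-62) = -35828*(-1/62) = 17914/31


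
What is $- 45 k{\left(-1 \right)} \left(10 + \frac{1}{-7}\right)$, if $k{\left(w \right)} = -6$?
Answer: $\frac{18630}{7} \approx 2661.4$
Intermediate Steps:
$- 45 k{\left(-1 \right)} \left(10 + \frac{1}{-7}\right) = \left(-45\right) \left(-6\right) \left(10 + \frac{1}{-7}\right) = 270 \left(10 - \frac{1}{7}\right) = 270 \cdot \frac{69}{7} = \frac{18630}{7}$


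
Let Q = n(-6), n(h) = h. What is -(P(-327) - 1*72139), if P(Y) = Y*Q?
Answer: 70177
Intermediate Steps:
Q = -6
P(Y) = -6*Y (P(Y) = Y*(-6) = -6*Y)
-(P(-327) - 1*72139) = -(-6*(-327) - 1*72139) = -(1962 - 72139) = -1*(-70177) = 70177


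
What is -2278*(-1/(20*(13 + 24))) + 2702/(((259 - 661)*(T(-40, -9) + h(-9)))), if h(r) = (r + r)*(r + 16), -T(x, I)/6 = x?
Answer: 6399794/2119545 ≈ 3.0194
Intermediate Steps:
T(x, I) = -6*x
h(r) = 2*r*(16 + r) (h(r) = (2*r)*(16 + r) = 2*r*(16 + r))
-2278*(-1/(20*(13 + 24))) + 2702/(((259 - 661)*(T(-40, -9) + h(-9)))) = -2278*(-1/(20*(13 + 24))) + 2702/(((259 - 661)*(-6*(-40) + 2*(-9)*(16 - 9)))) = -2278/(37*(-20)) + 2702/((-402*(240 + 2*(-9)*7))) = -2278/(-740) + 2702/((-402*(240 - 126))) = -2278*(-1/740) + 2702/((-402*114)) = 1139/370 + 2702/(-45828) = 1139/370 + 2702*(-1/45828) = 1139/370 - 1351/22914 = 6399794/2119545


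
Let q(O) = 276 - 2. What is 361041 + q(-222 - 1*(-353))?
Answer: 361315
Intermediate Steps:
q(O) = 274
361041 + q(-222 - 1*(-353)) = 361041 + 274 = 361315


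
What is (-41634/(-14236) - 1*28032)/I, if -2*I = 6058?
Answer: 199510959/21560422 ≈ 9.2536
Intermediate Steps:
I = -3029 (I = -½*6058 = -3029)
(-41634/(-14236) - 1*28032)/I = (-41634/(-14236) - 1*28032)/(-3029) = (-41634*(-1/14236) - 28032)*(-1/3029) = (20817/7118 - 28032)*(-1/3029) = -199510959/7118*(-1/3029) = 199510959/21560422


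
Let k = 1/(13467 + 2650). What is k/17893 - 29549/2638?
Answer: -8521384379431/760750346878 ≈ -11.201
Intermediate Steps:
k = 1/16117 ≈ 6.2046e-5
k/17893 - 29549/2638 = (1/16117)/17893 - 29549/2638 = (1/16117)*(1/17893) - 29549*1/2638 = 1/288381481 - 29549/2638 = -8521384379431/760750346878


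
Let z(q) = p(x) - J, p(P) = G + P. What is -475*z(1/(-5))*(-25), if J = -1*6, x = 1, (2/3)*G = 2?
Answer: 118750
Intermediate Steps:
G = 3 (G = (3/2)*2 = 3)
p(P) = 3 + P
J = -6
z(q) = 10 (z(q) = (3 + 1) - 1*(-6) = 4 + 6 = 10)
-475*z(1/(-5))*(-25) = -4750*(-25) = -475*(-250) = 118750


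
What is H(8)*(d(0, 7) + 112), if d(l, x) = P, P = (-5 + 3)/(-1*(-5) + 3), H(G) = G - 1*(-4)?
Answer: 1341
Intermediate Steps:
H(G) = 4 + G (H(G) = G + 4 = 4 + G)
P = -¼ (P = -2/(5 + 3) = -2/8 = -2*⅛ = -¼ ≈ -0.25000)
d(l, x) = -¼
H(8)*(d(0, 7) + 112) = (4 + 8)*(-¼ + 112) = 12*(447/4) = 1341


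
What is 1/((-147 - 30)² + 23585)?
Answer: 1/54914 ≈ 1.8210e-5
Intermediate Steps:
1/((-147 - 30)² + 23585) = 1/((-177)² + 23585) = 1/(31329 + 23585) = 1/54914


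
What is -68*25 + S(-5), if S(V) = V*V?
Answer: -1675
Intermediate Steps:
S(V) = V**2
-68*25 + S(-5) = -68*25 + (-5)**2 = -1700 + 25 = -1675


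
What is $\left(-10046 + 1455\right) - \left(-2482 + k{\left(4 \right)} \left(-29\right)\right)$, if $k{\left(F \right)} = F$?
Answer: $-5993$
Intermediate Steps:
$\left(-10046 + 1455\right) - \left(-2482 + k{\left(4 \right)} \left(-29\right)\right) = \left(-10046 + 1455\right) - \left(-2482 + 4 \left(-29\right)\right) = -8591 - \left(-2482 - 116\right) = -8591 - -2598 = -8591 + 2598 = -5993$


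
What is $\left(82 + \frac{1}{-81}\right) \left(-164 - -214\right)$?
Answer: $\frac{332050}{81} \approx 4099.4$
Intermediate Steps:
$\left(82 + \frac{1}{-81}\right) \left(-164 - -214\right) = \left(82 - \frac{1}{81}\right) \left(-164 + 214\right) = \frac{6641}{81} \cdot 50 = \frac{332050}{81}$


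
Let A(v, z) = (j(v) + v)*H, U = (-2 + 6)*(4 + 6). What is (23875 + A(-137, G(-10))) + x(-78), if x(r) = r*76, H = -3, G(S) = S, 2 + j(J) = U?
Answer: 18244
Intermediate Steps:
U = 40 (U = 4*10 = 40)
j(J) = 38 (j(J) = -2 + 40 = 38)
A(v, z) = -114 - 3*v (A(v, z) = (38 + v)*(-3) = -114 - 3*v)
x(r) = 76*r
(23875 + A(-137, G(-10))) + x(-78) = (23875 + (-114 - 3*(-137))) + 76*(-78) = (23875 + (-114 + 411)) - 5928 = (23875 + 297) - 5928 = 24172 - 5928 = 18244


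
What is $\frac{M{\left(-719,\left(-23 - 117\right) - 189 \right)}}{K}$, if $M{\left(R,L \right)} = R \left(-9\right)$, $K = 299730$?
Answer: $\frac{2157}{99910} \approx 0.021589$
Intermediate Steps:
$M{\left(R,L \right)} = - 9 R$
$\frac{M{\left(-719,\left(-23 - 117\right) - 189 \right)}}{K} = \frac{\left(-9\right) \left(-719\right)}{299730} = 6471 \cdot \frac{1}{299730} = \frac{2157}{99910}$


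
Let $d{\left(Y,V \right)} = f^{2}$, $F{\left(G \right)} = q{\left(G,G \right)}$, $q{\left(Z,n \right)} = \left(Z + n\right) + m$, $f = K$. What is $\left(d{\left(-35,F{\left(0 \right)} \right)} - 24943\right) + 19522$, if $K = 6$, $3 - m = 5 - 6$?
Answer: $-5385$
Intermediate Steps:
$m = 4$ ($m = 3 - \left(5 - 6\right) = 3 - -1 = 3 + 1 = 4$)
$f = 6$
$q{\left(Z,n \right)} = 4 + Z + n$ ($q{\left(Z,n \right)} = \left(Z + n\right) + 4 = 4 + Z + n$)
$F{\left(G \right)} = 4 + 2 G$ ($F{\left(G \right)} = 4 + G + G = 4 + 2 G$)
$d{\left(Y,V \right)} = 36$ ($d{\left(Y,V \right)} = 6^{2} = 36$)
$\left(d{\left(-35,F{\left(0 \right)} \right)} - 24943\right) + 19522 = \left(36 - 24943\right) + 19522 = -24907 + 19522 = -5385$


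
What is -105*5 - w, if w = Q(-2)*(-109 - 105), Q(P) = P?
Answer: -953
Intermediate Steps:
w = 428 (w = -2*(-109 - 105) = -2*(-214) = 428)
-105*5 - w = -105*5 - 1*428 = -525 - 428 = -953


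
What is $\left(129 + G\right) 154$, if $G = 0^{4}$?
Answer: $19866$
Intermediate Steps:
$G = 0$
$\left(129 + G\right) 154 = \left(129 + 0\right) 154 = 129 \cdot 154 = 19866$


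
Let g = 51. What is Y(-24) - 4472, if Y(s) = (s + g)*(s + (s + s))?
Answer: -6416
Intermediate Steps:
Y(s) = 3*s*(51 + s) (Y(s) = (s + 51)*(s + (s + s)) = (51 + s)*(s + 2*s) = (51 + s)*(3*s) = 3*s*(51 + s))
Y(-24) - 4472 = 3*(-24)*(51 - 24) - 4472 = 3*(-24)*27 - 4472 = -1944 - 4472 = -6416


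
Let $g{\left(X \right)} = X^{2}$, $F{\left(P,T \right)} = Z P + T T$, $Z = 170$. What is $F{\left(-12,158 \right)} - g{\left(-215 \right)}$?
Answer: $-23301$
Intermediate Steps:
$F{\left(P,T \right)} = T^{2} + 170 P$ ($F{\left(P,T \right)} = 170 P + T T = 170 P + T^{2} = T^{2} + 170 P$)
$F{\left(-12,158 \right)} - g{\left(-215 \right)} = \left(158^{2} + 170 \left(-12\right)\right) - \left(-215\right)^{2} = \left(24964 - 2040\right) - 46225 = 22924 - 46225 = -23301$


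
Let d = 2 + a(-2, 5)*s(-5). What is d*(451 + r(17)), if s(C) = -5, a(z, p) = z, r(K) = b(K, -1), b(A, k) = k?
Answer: 5400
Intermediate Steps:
r(K) = -1
d = 12 (d = 2 - 2*(-5) = 2 + 10 = 12)
d*(451 + r(17)) = 12*(451 - 1) = 12*450 = 5400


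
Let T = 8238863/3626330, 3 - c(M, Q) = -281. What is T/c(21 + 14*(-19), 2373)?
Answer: 8238863/1029877720 ≈ 0.0079999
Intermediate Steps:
c(M, Q) = 284 (c(M, Q) = 3 - 1*(-281) = 3 + 281 = 284)
T = 8238863/3626330 (T = 8238863*(1/3626330) = 8238863/3626330 ≈ 2.2720)
T/c(21 + 14*(-19), 2373) = (8238863/3626330)/284 = (8238863/3626330)*(1/284) = 8238863/1029877720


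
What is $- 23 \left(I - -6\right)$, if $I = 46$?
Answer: $-1196$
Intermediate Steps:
$- 23 \left(I - -6\right) = - 23 \left(46 - -6\right) = - 23 \left(46 + \left(-9 + 15\right)\right) = - 23 \left(46 + 6\right) = \left(-23\right) 52 = -1196$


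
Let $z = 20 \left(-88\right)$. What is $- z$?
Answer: $1760$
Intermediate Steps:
$z = -1760$
$- z = \left(-1\right) \left(-1760\right) = 1760$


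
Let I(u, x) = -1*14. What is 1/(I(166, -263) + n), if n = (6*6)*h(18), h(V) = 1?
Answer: 1/22 ≈ 0.045455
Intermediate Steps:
I(u, x) = -14
n = 36 (n = (6*6)*1 = 36*1 = 36)
1/(I(166, -263) + n) = 1/(-14 + 36) = 1/22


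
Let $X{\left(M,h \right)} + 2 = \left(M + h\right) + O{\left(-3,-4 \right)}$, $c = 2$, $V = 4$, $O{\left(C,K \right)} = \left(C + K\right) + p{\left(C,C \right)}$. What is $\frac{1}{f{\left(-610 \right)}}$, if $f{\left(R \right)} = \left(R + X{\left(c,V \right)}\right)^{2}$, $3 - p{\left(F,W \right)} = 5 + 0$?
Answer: $\frac{1}{378225} \approx 2.6439 \cdot 10^{-6}$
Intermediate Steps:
$p{\left(F,W \right)} = -2$ ($p{\left(F,W \right)} = 3 - \left(5 + 0\right) = 3 - 5 = -2$)
$O{\left(C,K \right)} = -2 + C + K$ ($O{\left(C,K \right)} = \left(C + K\right) - 2 = -2 + C + K$)
$X{\left(M,h \right)} = -11 + M + h$ ($X{\left(M,h \right)} = -2 - \left(9 - M - h\right) = -2 + \left(-9 + M + h\right) = -11 + M + h$)
$f{\left(R \right)} = \left(-5 + R\right)^{2}$ ($f{\left(R \right)} = \left(R + \left(-11 + 2 + 4\right)\right)^{2} = \left(R - 5\right)^{2} = \left(-5 + R\right)^{2}$)
$\frac{1}{f{\left(-610 \right)}} = \frac{1}{\left(-5 - 610\right)^{2}} = \frac{1}{\left(-615\right)^{2}} = \frac{1}{378225}$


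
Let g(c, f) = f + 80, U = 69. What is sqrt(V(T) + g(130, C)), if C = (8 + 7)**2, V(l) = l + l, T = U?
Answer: sqrt(443) ≈ 21.048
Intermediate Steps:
T = 69
V(l) = 2*l
C = 225 (C = 15**2 = 225)
g(c, f) = 80 + f
sqrt(V(T) + g(130, C)) = sqrt(2*69 + (80 + 225)) = sqrt(138 + 305) = sqrt(443)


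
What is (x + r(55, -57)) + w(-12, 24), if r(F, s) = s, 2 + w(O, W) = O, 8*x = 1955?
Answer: 1387/8 ≈ 173.38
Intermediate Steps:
x = 1955/8 (x = (⅛)*1955 = 1955/8 ≈ 244.38)
w(O, W) = -2 + O
(x + r(55, -57)) + w(-12, 24) = (1955/8 - 57) + (-2 - 12) = 1499/8 - 14 = 1387/8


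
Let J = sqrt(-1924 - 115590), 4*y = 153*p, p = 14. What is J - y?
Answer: -1071/2 + I*sqrt(117514) ≈ -535.5 + 342.8*I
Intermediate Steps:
y = 1071/2 (y = (153*14)/4 = (1/4)*2142 = 1071/2 ≈ 535.50)
J = I*sqrt(117514) (J = sqrt(-117514) = I*sqrt(117514) ≈ 342.8*I)
J - y = I*sqrt(117514) - 1*1071/2 = I*sqrt(117514) - 1071/2 = -1071/2 + I*sqrt(117514)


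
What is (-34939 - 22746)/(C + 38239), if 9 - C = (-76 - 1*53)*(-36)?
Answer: -57685/33604 ≈ -1.7166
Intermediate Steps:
C = -4635 (C = 9 - (-76 - 1*53)*(-36) = 9 - (-76 - 53)*(-36) = 9 - (-129)*(-36) = 9 - 1*4644 = 9 - 4644 = -4635)
(-34939 - 22746)/(C + 38239) = (-34939 - 22746)/(-4635 + 38239) = -57685/33604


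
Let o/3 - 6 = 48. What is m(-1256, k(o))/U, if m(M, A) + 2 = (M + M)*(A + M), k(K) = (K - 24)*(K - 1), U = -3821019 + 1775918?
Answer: 52656546/2045101 ≈ 25.748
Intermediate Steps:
U = -2045101
o = 162 (o = 18 + 3*48 = 18 + 144 = 162)
k(K) = (-1 + K)*(-24 + K) (k(K) = (-24 + K)*(-1 + K) = (-1 + K)*(-24 + K))
m(M, A) = -2 + 2*M*(A + M) (m(M, A) = -2 + (M + M)*(A + M) = -2 + (2*M)*(A + M) = -2 + 2*M*(A + M))
m(-1256, k(o))/U = (-2 + 2*(-1256)² + 2*(24 + 162² - 25*162)*(-1256))/(-2045101) = (-2 + 2*1577536 + 2*(24 + 26244 - 4050)*(-1256))*(-1/2045101) = (-2 + 3155072 + 2*22218*(-1256))*(-1/2045101) = (-2 + 3155072 - 55811616)*(-1/2045101) = -52656546*(-1/2045101) = 52656546/2045101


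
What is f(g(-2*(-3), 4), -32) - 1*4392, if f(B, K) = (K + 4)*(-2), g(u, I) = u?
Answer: -4336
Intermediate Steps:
f(B, K) = -8 - 2*K (f(B, K) = (4 + K)*(-2) = -8 - 2*K)
f(g(-2*(-3), 4), -32) - 1*4392 = (-8 - 2*(-32)) - 1*4392 = (-8 + 64) - 4392 = 56 - 4392 = -4336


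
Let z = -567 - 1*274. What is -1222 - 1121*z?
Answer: 941539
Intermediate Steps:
z = -841 (z = -567 - 274 = -841)
-1222 - 1121*z = -1222 - 1121*(-841) = -1222 + 942761 = 941539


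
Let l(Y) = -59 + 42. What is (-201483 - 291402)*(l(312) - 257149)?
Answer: 126753263910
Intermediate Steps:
l(Y) = -17
(-201483 - 291402)*(l(312) - 257149) = (-201483 - 291402)*(-17 - 257149) = -492885*(-257166) = 126753263910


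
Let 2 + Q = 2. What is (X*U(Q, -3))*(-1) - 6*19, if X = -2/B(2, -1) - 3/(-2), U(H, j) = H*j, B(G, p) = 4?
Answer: -114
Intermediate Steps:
Q = 0 (Q = -2 + 2 = 0)
X = 1 (X = -2/4 - 3/(-2) = -2*¼ - 3*(-½) = -½ + 3/2 = 1)
(X*U(Q, -3))*(-1) - 6*19 = (1*(0*(-3)))*(-1) - 6*19 = (1*0)*(-1) - 114 = 0*(-1) - 114 = 0 - 114 = -114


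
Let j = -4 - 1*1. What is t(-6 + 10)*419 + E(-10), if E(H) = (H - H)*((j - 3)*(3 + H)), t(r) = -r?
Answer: -1676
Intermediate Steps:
j = -5 (j = -4 - 1 = -5)
E(H) = 0 (E(H) = (H - H)*((-5 - 3)*(3 + H)) = 0*(-8*(3 + H)) = 0*(-24 - 8*H) = 0)
t(-6 + 10)*419 + E(-10) = -(-6 + 10)*419 + 0 = -1*4*419 + 0 = -4*419 + 0 = -1676 + 0 = -1676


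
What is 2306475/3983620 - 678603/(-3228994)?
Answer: 1015089041901/1286308507828 ≈ 0.78915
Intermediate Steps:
2306475/3983620 - 678603/(-3228994) = 2306475*(1/3983620) - 678603*(-1/3228994) = 461295/796724 + 678603/3228994 = 1015089041901/1286308507828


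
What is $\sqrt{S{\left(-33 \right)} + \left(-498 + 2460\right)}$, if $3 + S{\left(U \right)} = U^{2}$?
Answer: $2 \sqrt{762} \approx 55.209$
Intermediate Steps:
$S{\left(U \right)} = -3 + U^{2}$
$\sqrt{S{\left(-33 \right)} + \left(-498 + 2460\right)} = \sqrt{\left(-3 + \left(-33\right)^{2}\right) + \left(-498 + 2460\right)} = \sqrt{\left(-3 + 1089\right) + 1962} = \sqrt{1086 + 1962} = \sqrt{3048} = 2 \sqrt{762}$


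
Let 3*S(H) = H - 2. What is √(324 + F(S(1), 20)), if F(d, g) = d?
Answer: √2913/3 ≈ 17.991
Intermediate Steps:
S(H) = -⅔ + H/3 (S(H) = (H - 2)/3 = (-2 + H)/3 = -⅔ + H/3)
√(324 + F(S(1), 20)) = √(324 + (-⅔ + (⅓)*1)) = √(324 + (-⅔ + ⅓)) = √(324 - ⅓) = √(971/3) = √2913/3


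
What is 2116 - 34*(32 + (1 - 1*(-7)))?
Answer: 756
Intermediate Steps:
2116 - 34*(32 + (1 - 1*(-7))) = 2116 - 34*(32 + (1 + 7)) = 2116 - 34*(32 + 8) = 2116 - 34*40 = 2116 - 1360 = 756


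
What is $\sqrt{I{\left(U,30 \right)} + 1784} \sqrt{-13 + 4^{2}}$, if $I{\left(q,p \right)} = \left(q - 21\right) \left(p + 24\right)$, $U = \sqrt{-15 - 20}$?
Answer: $\sqrt{1950 + 162 i \sqrt{35}} \approx 45.403 + 10.555 i$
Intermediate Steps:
$U = i \sqrt{35}$ ($U = \sqrt{-35} = i \sqrt{35} \approx 5.9161 i$)
$I{\left(q,p \right)} = \left(-21 + q\right) \left(24 + p\right)$
$\sqrt{I{\left(U,30 \right)} + 1784} \sqrt{-13 + 4^{2}} = \sqrt{\left(-504 - 630 + 24 i \sqrt{35} + 30 i \sqrt{35}\right) + 1784} \sqrt{-13 + 4^{2}} = \sqrt{\left(-504 - 630 + 24 i \sqrt{35} + 30 i \sqrt{35}\right) + 1784} \sqrt{-13 + 16} = \sqrt{\left(-1134 + 54 i \sqrt{35}\right) + 1784} \sqrt{3} = \sqrt{650 + 54 i \sqrt{35}} \sqrt{3} = \sqrt{3} \sqrt{650 + 54 i \sqrt{35}}$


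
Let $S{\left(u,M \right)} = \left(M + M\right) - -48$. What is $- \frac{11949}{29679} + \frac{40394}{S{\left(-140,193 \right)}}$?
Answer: $\frac{198944610}{2146781} \approx 92.671$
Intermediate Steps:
$S{\left(u,M \right)} = 48 + 2 M$ ($S{\left(u,M \right)} = 2 M + 48 = 48 + 2 M$)
$- \frac{11949}{29679} + \frac{40394}{S{\left(-140,193 \right)}} = - \frac{11949}{29679} + \frac{40394}{48 + 2 \cdot 193} = \left(-11949\right) \frac{1}{29679} + \frac{40394}{48 + 386} = - \frac{3983}{9893} + \frac{40394}{434} = - \frac{3983}{9893} + 40394 \cdot \frac{1}{434} = - \frac{3983}{9893} + \frac{20197}{217} = \frac{198944610}{2146781}$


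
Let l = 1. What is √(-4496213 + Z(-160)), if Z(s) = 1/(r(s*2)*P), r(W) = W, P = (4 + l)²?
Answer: 11*I*√1486351405/200 ≈ 2120.4*I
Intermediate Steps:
P = 25 (P = (4 + 1)² = 5² = 25)
Z(s) = 1/(50*s) (Z(s) = 1/((s*2)*25) = 1/((2*s)*25) = 1/(50*s))
√(-4496213 + Z(-160)) = √(-4496213 + (1/50)/(-160)) = √(-4496213 + (1/50)*(-1/160)) = √(-4496213 - 1/8000) = √(-35969704001/8000) = 11*I*√1486351405/200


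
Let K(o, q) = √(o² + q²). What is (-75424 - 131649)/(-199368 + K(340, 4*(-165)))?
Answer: 396958941/382183156 + 1035365*√1378/9936762056 ≈ 1.0425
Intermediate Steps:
(-75424 - 131649)/(-199368 + K(340, 4*(-165))) = (-75424 - 131649)/(-199368 + √(340² + (4*(-165))²)) = -207073/(-199368 + √(115600 + (-660)²)) = -207073/(-199368 + √(115600 + 435600)) = -207073/(-199368 + √551200) = -207073/(-199368 + 20*√1378)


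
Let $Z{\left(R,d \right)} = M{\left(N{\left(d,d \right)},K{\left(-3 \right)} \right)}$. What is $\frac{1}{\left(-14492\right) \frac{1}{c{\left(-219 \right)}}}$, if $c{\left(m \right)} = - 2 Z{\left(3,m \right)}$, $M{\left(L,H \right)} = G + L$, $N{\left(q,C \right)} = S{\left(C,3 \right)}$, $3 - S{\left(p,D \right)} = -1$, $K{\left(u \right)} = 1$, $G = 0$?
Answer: $\frac{2}{3623} \approx 0.00055203$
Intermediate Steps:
$S{\left(p,D \right)} = 4$ ($S{\left(p,D \right)} = 3 - -1 = 3 + 1 = 4$)
$N{\left(q,C \right)} = 4$
$M{\left(L,H \right)} = L$ ($M{\left(L,H \right)} = 0 + L = L$)
$Z{\left(R,d \right)} = 4$
$c{\left(m \right)} = -8$ ($c{\left(m \right)} = \left(-2\right) 4 = -8$)
$\frac{1}{\left(-14492\right) \frac{1}{c{\left(-219 \right)}}} = \frac{1}{\left(-14492\right) \frac{1}{-8}} = \frac{1}{\left(-14492\right) \left(- \frac{1}{8}\right)} = \frac{1}{\frac{3623}{2}} = \frac{2}{3623}$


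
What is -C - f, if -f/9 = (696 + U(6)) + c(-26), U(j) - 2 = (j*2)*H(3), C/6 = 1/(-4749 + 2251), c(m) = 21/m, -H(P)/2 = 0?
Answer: 203765685/32474 ≈ 6274.7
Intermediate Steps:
H(P) = 0 (H(P) = -2*0 = 0)
C = -3/1249 (C = 6/(-4749 + 2251) = 6/(-2498) = 6*(-1/2498) = -3/1249 ≈ -0.0024019)
U(j) = 2 (U(j) = 2 + (j*2)*0 = 2 + (2*j)*0 = 2 + 0 = 2)
f = -163143/26 (f = -9*((696 + 2) + 21/(-26)) = -9*(698 + 21*(-1/26)) = -9*(698 - 21/26) = -9*18127/26 = -163143/26 ≈ -6274.7)
-C - f = -1*(-3/1249) - 1*(-163143/26) = 3/1249 + 163143/26 = 203765685/32474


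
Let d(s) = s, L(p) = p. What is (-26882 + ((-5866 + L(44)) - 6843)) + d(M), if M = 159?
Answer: -39388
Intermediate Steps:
(-26882 + ((-5866 + L(44)) - 6843)) + d(M) = (-26882 + ((-5866 + 44) - 6843)) + 159 = (-26882 + (-5822 - 6843)) + 159 = (-26882 - 12665) + 159 = -39547 + 159 = -39388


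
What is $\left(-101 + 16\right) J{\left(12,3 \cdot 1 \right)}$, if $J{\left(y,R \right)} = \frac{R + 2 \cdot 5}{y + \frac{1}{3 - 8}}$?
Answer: $- \frac{5525}{59} \approx -93.644$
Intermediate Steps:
$J{\left(y,R \right)} = \frac{10 + R}{- \frac{1}{5} + y}$ ($J{\left(y,R \right)} = \frac{R + 10}{y + \frac{1}{-5}} = \frac{10 + R}{y - \frac{1}{5}} = \frac{10 + R}{- \frac{1}{5} + y}$)
$\left(-101 + 16\right) J{\left(12,3 \cdot 1 \right)} = \left(-101 + 16\right) \frac{5 \left(10 + 3 \cdot 1\right)}{-1 + 5 \cdot 12} = - 85 \frac{5 \left(10 + 3\right)}{-1 + 60} = - 85 \cdot 5 \cdot \frac{1}{59} \cdot 13 = \left(-85\right) \frac{65}{59} = - \frac{5525}{59}$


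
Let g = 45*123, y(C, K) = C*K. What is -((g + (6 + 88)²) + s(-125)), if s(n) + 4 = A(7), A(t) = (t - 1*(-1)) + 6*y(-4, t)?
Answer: -14207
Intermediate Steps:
A(t) = 1 - 23*t (A(t) = (t - 1*(-1)) + 6*(-4*t) = (t + 1) - 24*t = (1 + t) - 24*t = 1 - 23*t)
s(n) = -164 (s(n) = -4 + (1 - 23*7) = -4 + (1 - 161) = -4 - 160 = -164)
g = 5535
-((g + (6 + 88)²) + s(-125)) = -((5535 + (6 + 88)²) - 164) = -((5535 + 94²) - 164) = -((5535 + 8836) - 164) = -(14371 - 164) = -1*14207 = -14207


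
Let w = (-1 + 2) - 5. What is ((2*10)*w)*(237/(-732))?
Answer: 1580/61 ≈ 25.902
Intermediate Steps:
w = -4 (w = 1 - 5 = -4)
((2*10)*w)*(237/(-732)) = ((2*10)*(-4))*(237/(-732)) = (20*(-4))*(237*(-1/732)) = -80*(-79/244) = 1580/61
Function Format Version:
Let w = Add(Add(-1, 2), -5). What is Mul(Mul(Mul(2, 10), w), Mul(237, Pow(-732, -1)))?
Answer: Rational(1580, 61) ≈ 25.902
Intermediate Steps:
w = -4 (w = Add(1, -5) = -4)
Mul(Mul(Mul(2, 10), w), Mul(237, Pow(-732, -1))) = Mul(Mul(Mul(2, 10), -4), Mul(237, Pow(-732, -1))) = Mul(Mul(20, -4), Mul(237, Rational(-1, 732))) = Mul(-80, Rational(-79, 244)) = Rational(1580, 61)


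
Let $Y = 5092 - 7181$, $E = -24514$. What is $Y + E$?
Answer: $-26603$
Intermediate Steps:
$Y = -2089$
$Y + E = -2089 - 24514 = -26603$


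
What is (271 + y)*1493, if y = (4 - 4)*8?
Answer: 404603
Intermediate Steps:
y = 0 (y = 0*8 = 0)
(271 + y)*1493 = (271 + 0)*1493 = 271*1493 = 404603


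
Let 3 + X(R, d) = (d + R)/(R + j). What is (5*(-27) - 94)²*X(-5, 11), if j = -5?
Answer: -943938/5 ≈ -1.8879e+5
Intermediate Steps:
X(R, d) = -3 + (R + d)/(-5 + R) (X(R, d) = -3 + (d + R)/(R - 5) = -3 + (R + d)/(-5 + R))
(5*(-27) - 94)²*X(-5, 11) = (5*(-27) - 94)²*((15 + 11 - 2*(-5))/(-5 - 5)) = (-135 - 94)²*((15 + 11 + 10)/(-10)) = (-229)²*(-⅒*36) = 52441*(-18/5) = -943938/5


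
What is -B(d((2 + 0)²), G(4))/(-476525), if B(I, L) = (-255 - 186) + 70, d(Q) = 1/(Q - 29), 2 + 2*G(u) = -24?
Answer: -53/68075 ≈ -0.00077855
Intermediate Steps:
G(u) = -13 (G(u) = -1 + (½)*(-24) = -1 - 12 = -13)
d(Q) = 1/(-29 + Q)
B(I, L) = -371 (B(I, L) = -441 + 70 = -371)
-B(d((2 + 0)²), G(4))/(-476525) = -1*(-371)/(-476525) = 371*(-1/476525) = -53/68075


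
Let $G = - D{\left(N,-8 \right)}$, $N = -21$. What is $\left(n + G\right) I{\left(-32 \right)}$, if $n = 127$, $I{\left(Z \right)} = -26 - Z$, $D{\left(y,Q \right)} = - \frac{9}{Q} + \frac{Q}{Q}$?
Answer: $\frac{2997}{4} \approx 749.25$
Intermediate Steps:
$D{\left(y,Q \right)} = 1 - \frac{9}{Q}$ ($D{\left(y,Q \right)} = - \frac{9}{Q} + 1 = 1 - \frac{9}{Q}$)
$G = - \frac{17}{8}$ ($G = - \frac{-9 - 8}{-8} = - \frac{\left(-1\right) \left(-17\right)}{8} = \left(-1\right) \frac{17}{8} = - \frac{17}{8} \approx -2.125$)
$\left(n + G\right) I{\left(-32 \right)} = \left(127 - \frac{17}{8}\right) \left(-26 - -32\right) = \frac{999 \left(-26 + 32\right)}{8} = \frac{999}{8} \cdot 6 = \frac{2997}{4}$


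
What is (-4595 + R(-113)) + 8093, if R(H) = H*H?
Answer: 16267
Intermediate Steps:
R(H) = H²
(-4595 + R(-113)) + 8093 = (-4595 + (-113)²) + 8093 = (-4595 + 12769) + 8093 = 8174 + 8093 = 16267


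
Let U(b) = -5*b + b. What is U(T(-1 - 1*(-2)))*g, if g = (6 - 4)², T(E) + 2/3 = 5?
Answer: -208/3 ≈ -69.333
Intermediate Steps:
T(E) = 13/3 (T(E) = -⅔ + 5 = 13/3)
U(b) = -4*b
g = 4 (g = 2² = 4)
U(T(-1 - 1*(-2)))*g = -4*13/3*4 = -52/3*4 = -208/3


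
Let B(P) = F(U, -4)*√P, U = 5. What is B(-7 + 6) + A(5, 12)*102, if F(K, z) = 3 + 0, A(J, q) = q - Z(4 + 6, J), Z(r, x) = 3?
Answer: 918 + 3*I ≈ 918.0 + 3.0*I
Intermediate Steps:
A(J, q) = -3 + q (A(J, q) = q - 1*3 = q - 3 = -3 + q)
F(K, z) = 3
B(P) = 3*√P
B(-7 + 6) + A(5, 12)*102 = 3*√(-7 + 6) + (-3 + 12)*102 = 3*√(-1) + 9*102 = 3*I + 918 = 918 + 3*I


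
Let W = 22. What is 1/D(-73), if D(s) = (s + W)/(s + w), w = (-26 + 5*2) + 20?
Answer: 23/17 ≈ 1.3529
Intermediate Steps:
w = 4 (w = (-26 + 10) + 20 = -16 + 20 = 4)
D(s) = (22 + s)/(4 + s) (D(s) = (s + 22)/(s + 4) = (22 + s)/(4 + s))
1/D(-73) = 1/((22 - 73)/(4 - 73)) = 1/(-51/(-69)) = 1/(-1/69*(-51)) = 1/(17/23) = 23/17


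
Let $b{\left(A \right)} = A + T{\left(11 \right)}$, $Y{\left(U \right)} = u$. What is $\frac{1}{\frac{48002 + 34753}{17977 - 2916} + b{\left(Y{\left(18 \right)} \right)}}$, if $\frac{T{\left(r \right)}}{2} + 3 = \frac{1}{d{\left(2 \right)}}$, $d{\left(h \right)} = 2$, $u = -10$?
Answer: $- \frac{15061}{143160} \approx -0.1052$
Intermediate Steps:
$Y{\left(U \right)} = -10$
$T{\left(r \right)} = -5$ ($T{\left(r \right)} = -6 + \frac{2}{2} = -6 + 2 \cdot \frac{1}{2} = -6 + 1 = -5$)
$b{\left(A \right)} = -5 + A$ ($b{\left(A \right)} = A - 5 = -5 + A$)
$\frac{1}{\frac{48002 + 34753}{17977 - 2916} + b{\left(Y{\left(18 \right)} \right)}} = \frac{1}{\frac{48002 + 34753}{17977 - 2916} - 15} = \frac{1}{\frac{82755}{15061} - 15} = \frac{1}{- \frac{143160}{15061}} = - \frac{15061}{143160}$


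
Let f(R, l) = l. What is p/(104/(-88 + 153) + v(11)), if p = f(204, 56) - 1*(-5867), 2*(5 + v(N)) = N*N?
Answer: 59230/571 ≈ 103.73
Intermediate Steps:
v(N) = -5 + N²/2 (v(N) = -5 + (N*N)/2 = -5 + N²/2)
p = 5923 (p = 56 - 1*(-5867) = 56 + 5867 = 5923)
p/(104/(-88 + 153) + v(11)) = 5923/(104/(-88 + 153) + (-5 + (½)*11²)) = 5923/(104/65 + (-5 + (½)*121)) = 5923/((1/65)*104 + (-5 + 121/2)) = 5923/(8/5 + 111/2) = 5923/(571/10) = 5923*(10/571) = 59230/571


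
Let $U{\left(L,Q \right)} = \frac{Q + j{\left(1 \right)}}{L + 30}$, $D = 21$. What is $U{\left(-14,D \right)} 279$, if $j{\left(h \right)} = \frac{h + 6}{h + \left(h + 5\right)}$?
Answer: $\frac{3069}{8} \approx 383.63$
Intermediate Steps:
$j{\left(h \right)} = \frac{6 + h}{5 + 2 h}$ ($j{\left(h \right)} = \frac{6 + h}{h + \left(5 + h\right)} = \frac{6 + h}{5 + 2 h}$)
$U{\left(L,Q \right)} = \frac{1 + Q}{30 + L}$ ($U{\left(L,Q \right)} = \frac{Q + \frac{6 + 1}{5 + 2 \cdot 1}}{L + 30} = \frac{Q + \frac{1}{5 + 2} \cdot 7}{30 + L} = \frac{Q + \frac{1}{7} \cdot 7}{30 + L} = \frac{Q + 1}{30 + L} = \frac{1 + Q}{30 + L}$)
$U{\left(-14,D \right)} 279 = \frac{1 + 21}{30 - 14} \cdot 279 = \frac{1}{16} \cdot 22 \cdot 279 = \frac{11}{8} \cdot 279 = \frac{3069}{8}$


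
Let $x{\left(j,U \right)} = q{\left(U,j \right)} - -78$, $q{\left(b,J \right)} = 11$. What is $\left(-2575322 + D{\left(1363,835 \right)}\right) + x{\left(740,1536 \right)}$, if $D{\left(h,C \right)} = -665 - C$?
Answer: $-2576733$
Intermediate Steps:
$x{\left(j,U \right)} = 89$ ($x{\left(j,U \right)} = 11 - -78 = 11 + 78 = 89$)
$\left(-2575322 + D{\left(1363,835 \right)}\right) + x{\left(740,1536 \right)} = \left(-2575322 - 1500\right) + 89 = -2576822 + 89 = -2576733$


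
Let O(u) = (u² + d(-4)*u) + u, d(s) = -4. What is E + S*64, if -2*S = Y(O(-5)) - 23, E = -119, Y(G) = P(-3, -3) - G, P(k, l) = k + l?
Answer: 2089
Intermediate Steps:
O(u) = u² - 3*u (O(u) = (u² - 4*u) + u = u² - 3*u)
Y(G) = -6 - G (Y(G) = (-3 - 3) - G = -6 - G)
S = 69/2 (S = -((-6 - (-5)*(-3 - 5)) - 23)/2 = -((-6 - (-5)*(-8)) - 23)/2 = -((-6 - 1*40) - 23)/2 = -((-6 - 40) - 23)/2 = -(-46 - 23)/2 = -½*(-69) = 69/2 ≈ 34.500)
E + S*64 = -119 + (69/2)*64 = -119 + 2208 = 2089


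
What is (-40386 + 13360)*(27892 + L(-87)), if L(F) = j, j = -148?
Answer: -749809344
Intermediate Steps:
L(F) = -148
(-40386 + 13360)*(27892 + L(-87)) = (-40386 + 13360)*(27892 - 148) = -27026*27744 = -749809344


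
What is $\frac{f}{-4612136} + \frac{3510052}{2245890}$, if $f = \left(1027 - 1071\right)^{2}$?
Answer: $\frac{1011530571752}{647396882565} \approx 1.5625$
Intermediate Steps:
$f = 1936$ ($f = \left(-44\right)^{2} = 1936$)
$\frac{f}{-4612136} + \frac{3510052}{2245890} = \frac{1936}{-4612136} + \frac{3510052}{2245890} = 1936 \left(- \frac{1}{4612136}\right) + 3510052 \cdot \frac{1}{2245890} = - \frac{242}{576517} + \frac{1755026}{1122945} = \frac{1011530571752}{647396882565}$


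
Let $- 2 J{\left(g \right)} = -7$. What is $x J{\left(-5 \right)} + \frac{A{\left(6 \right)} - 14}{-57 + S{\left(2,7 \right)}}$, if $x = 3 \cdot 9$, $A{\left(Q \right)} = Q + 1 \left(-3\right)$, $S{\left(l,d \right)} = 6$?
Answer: $\frac{9661}{102} \approx 94.716$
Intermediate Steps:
$A{\left(Q \right)} = -3 + Q$ ($A{\left(Q \right)} = Q - 3 = -3 + Q$)
$x = 27$
$J{\left(g \right)} = \frac{7}{2}$ ($J{\left(g \right)} = \left(- \frac{1}{2}\right) \left(-7\right) = \frac{7}{2}$)
$x J{\left(-5 \right)} + \frac{A{\left(6 \right)} - 14}{-57 + S{\left(2,7 \right)}} = 27 \cdot \frac{7}{2} + \frac{\left(-3 + 6\right) - 14}{-57 + 6} = \frac{189}{2} + \frac{3 - 14}{-51} = \frac{189}{2} + \left(3 - 14\right) \left(- \frac{1}{51}\right) = \frac{189}{2} - - \frac{11}{51} = \frac{189}{2} + \frac{11}{51} = \frac{9661}{102}$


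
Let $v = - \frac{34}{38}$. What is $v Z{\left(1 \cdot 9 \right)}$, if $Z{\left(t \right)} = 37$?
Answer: $- \frac{629}{19} \approx -33.105$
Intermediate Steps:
$v = - \frac{17}{19}$ ($v = \left(-34\right) \frac{1}{38} = - \frac{17}{19} \approx -0.89474$)
$v Z{\left(1 \cdot 9 \right)} = \left(- \frac{17}{19}\right) 37 = - \frac{629}{19}$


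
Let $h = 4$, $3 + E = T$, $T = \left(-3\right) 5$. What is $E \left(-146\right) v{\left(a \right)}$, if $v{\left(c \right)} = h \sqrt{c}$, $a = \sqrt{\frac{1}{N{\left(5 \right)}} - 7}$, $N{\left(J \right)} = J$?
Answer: $\frac{10512 \cdot 5^{\frac{3}{4}} \sqrt[4]{34} \sqrt{i}}{5} \approx 12003.0 + 12003.0 i$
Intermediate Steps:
$T = -15$
$E = -18$ ($E = -3 - 15 = -18$)
$a = \frac{i \sqrt{170}}{5}$ ($a = \sqrt{\frac{1}{5} - 7} = \sqrt{- \frac{34}{5}} = \frac{i \sqrt{170}}{5} \approx 2.6077 i$)
$v{\left(c \right)} = 4 \sqrt{c}$
$E \left(-146\right) v{\left(a \right)} = \left(-18\right) \left(-146\right) 4 \sqrt{\frac{i \sqrt{170}}{5}} = 2628 \cdot 4 \frac{5^{\frac{3}{4}} \sqrt[4]{34} \sqrt{i}}{5} = 2628 \frac{4 \cdot 5^{\frac{3}{4}} \sqrt[4]{34} \sqrt{i}}{5} = \frac{10512 \cdot 5^{\frac{3}{4}} \sqrt[4]{34} \sqrt{i}}{5}$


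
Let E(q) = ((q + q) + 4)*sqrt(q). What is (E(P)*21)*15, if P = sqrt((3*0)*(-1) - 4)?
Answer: 2520*I ≈ 2520.0*I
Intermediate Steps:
P = 2*I (P = sqrt(0*(-1) - 4) = sqrt(0 - 4) = sqrt(-4) = 2*I ≈ 2.0*I)
E(q) = sqrt(q)*(4 + 2*q) (E(q) = (2*q + 4)*sqrt(q) = (4 + 2*q)*sqrt(q) = sqrt(q)*(4 + 2*q))
(E(P)*21)*15 = ((2*sqrt(2*I)*(2 + 2*I))*21)*15 = ((2*(1 + I)*(2 + 2*I))*21)*15 = (42*(1 + I)*(2 + 2*I))*15 = 630*(1 + I)*(2 + 2*I)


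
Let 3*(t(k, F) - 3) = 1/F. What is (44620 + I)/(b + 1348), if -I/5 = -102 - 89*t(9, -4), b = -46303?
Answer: -111427/107892 ≈ -1.0328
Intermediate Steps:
t(k, F) = 3 + 1/(3*F)
I = 21695/12 (I = -5*(-102 - 89*(3 + (⅓)/(-4))) = -5*(-102 - 89*(3 + (⅓)*(-¼))) = -5*(-102 - 89*(3 - 1/12)) = -5*(-102 - 89*35/12) = -5*(-102 - 3115/12) = -5*(-4339/12) = 21695/12 ≈ 1807.9)
(44620 + I)/(b + 1348) = (44620 + 21695/12)/(-46303 + 1348) = (557135/12)/(-44955) = (557135/12)*(-1/44955) = -111427/107892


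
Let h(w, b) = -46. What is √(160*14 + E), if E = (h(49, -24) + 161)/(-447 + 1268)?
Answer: √1509946255/821 ≈ 47.330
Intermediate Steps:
E = 115/821 (E = (-46 + 161)/(-447 + 1268) = 115/821 ≈ 0.14007)
√(160*14 + E) = √(160*14 + 115/821) = √(2240 + 115/821) = √(1839155/821) = √1509946255/821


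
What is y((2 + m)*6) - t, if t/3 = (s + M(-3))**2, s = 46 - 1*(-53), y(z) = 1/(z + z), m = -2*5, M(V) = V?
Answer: -2654209/96 ≈ -27648.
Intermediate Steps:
m = -10
y(z) = 1/(2*z)
s = 99 (s = 46 + 53 = 99)
t = 27648 (t = 3*(99 - 3)**2 = 3*96**2 = 3*9216 = 27648)
y((2 + m)*6) - t = 1/(2*(((2 - 10)*6))) - 1*27648 = 1/(2*((-8*6))) - 27648 = (1/2)/(-48) - 27648 = (1/2)*(-1/48) - 27648 = -1/96 - 27648 = -2654209/96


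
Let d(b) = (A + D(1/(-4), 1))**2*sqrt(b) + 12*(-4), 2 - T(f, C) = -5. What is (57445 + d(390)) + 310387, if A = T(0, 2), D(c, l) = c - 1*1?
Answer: 367784 + 529*sqrt(390)/16 ≈ 3.6844e+5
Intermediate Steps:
T(f, C) = 7 (T(f, C) = 2 - 1*(-5) = 2 + 5 = 7)
D(c, l) = -1 + c (D(c, l) = c - 1 = -1 + c)
A = 7
d(b) = -48 + 529*sqrt(b)/16 (d(b) = (7 + (-1 + 1/(-4)))**2*sqrt(b) + 12*(-4) = (7 + (-1 - 1/4))**2*sqrt(b) - 48 = (7 - 5/4)**2*sqrt(b) - 48 = (23/4)**2*sqrt(b) - 48 = 529*sqrt(b)/16 - 48 = -48 + 529*sqrt(b)/16)
(57445 + d(390)) + 310387 = (57445 + (-48 + 529*sqrt(390)/16)) + 310387 = (57397 + 529*sqrt(390)/16) + 310387 = 367784 + 529*sqrt(390)/16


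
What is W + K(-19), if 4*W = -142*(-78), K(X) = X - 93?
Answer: 2657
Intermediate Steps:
K(X) = -93 + X
W = 2769 (W = (-142*(-78))/4 = (1/4)*11076 = 2769)
W + K(-19) = 2769 + (-93 - 19) = 2769 - 112 = 2657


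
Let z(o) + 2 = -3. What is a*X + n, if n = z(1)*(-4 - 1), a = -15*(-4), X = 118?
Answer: 7105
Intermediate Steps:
z(o) = -5 (z(o) = -2 - 3 = -5)
a = 60
n = 25 (n = -5*(-4 - 1) = -5*(-5) = 25)
a*X + n = 60*118 + 25 = 7080 + 25 = 7105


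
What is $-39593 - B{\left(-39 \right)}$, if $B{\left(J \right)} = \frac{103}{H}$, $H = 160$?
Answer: $- \frac{6334983}{160} \approx -39594.0$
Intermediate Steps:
$B{\left(J \right)} = \frac{103}{160}$
$-39593 - B{\left(-39 \right)} = -39593 - \frac{103}{160} = - \frac{6334983}{160}$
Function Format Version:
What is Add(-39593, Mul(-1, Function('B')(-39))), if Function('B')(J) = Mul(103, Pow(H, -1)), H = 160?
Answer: Rational(-6334983, 160) ≈ -39594.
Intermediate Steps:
Function('B')(J) = Rational(103, 160) (Function('B')(J) = Mul(103, Pow(160, -1)) = Mul(103, Rational(1, 160)) = Rational(103, 160))
Add(-39593, Mul(-1, Function('B')(-39))) = Add(-39593, Mul(-1, Rational(103, 160))) = Add(-39593, Rational(-103, 160)) = Rational(-6334983, 160)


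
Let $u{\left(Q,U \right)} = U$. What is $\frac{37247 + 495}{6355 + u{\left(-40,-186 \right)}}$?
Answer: $\frac{37742}{6169} \approx 6.118$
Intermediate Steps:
$\frac{37247 + 495}{6355 + u{\left(-40,-186 \right)}} = \frac{37247 + 495}{6355 - 186} = \frac{37742}{6169}$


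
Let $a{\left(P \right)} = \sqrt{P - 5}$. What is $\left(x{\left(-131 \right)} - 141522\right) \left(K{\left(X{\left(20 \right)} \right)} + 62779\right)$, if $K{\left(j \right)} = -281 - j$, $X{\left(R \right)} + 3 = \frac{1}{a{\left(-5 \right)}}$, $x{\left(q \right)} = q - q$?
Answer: $-8845266522 - \frac{70761 i \sqrt{10}}{5} \approx -8.8453 \cdot 10^{9} - 44753.0 i$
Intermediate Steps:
$a{\left(P \right)} = \sqrt{-5 + P}$
$x{\left(q \right)} = 0$
$X{\left(R \right)} = -3 - \frac{i \sqrt{10}}{10}$ ($X{\left(R \right)} = -3 + \frac{1}{\sqrt{-5 - 5}} = -3 + \frac{1}{\sqrt{-10}} = -3 + \frac{1}{i \sqrt{10}} = -3 - \frac{i \sqrt{10}}{10}$)
$\left(x{\left(-131 \right)} - 141522\right) \left(K{\left(X{\left(20 \right)} \right)} + 62779\right) = \left(0 - 141522\right) \left(\left(-281 - \left(-3 - \frac{i \sqrt{10}}{10}\right)\right) + 62779\right) = - 141522 \left(\left(-281 + \left(3 + \frac{i \sqrt{10}}{10}\right)\right) + 62779\right) = - 141522 \left(\left(-278 + \frac{i \sqrt{10}}{10}\right) + 62779\right) = - 141522 \left(62501 + \frac{i \sqrt{10}}{10}\right) = -8845266522 - \frac{70761 i \sqrt{10}}{5}$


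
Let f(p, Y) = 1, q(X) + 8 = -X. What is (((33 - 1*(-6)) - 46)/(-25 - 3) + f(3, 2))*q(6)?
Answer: -35/2 ≈ -17.500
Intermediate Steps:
q(X) = -8 - X
(((33 - 1*(-6)) - 46)/(-25 - 3) + f(3, 2))*q(6) = (((33 - 1*(-6)) - 46)/(-25 - 3) + 1)*(-8 - 1*6) = (((33 + 6) - 46)/(-28) + 1)*(-8 - 6) = ((39 - 46)*(-1/28) + 1)*(-14) = (-7*(-1/28) + 1)*(-14) = (¼ + 1)*(-14) = (5/4)*(-14) = -35/2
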